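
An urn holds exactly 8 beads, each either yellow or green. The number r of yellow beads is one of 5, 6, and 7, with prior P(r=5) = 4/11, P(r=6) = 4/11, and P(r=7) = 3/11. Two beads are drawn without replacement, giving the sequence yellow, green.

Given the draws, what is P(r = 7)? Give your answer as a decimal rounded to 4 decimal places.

For each hypothesis, P(data | H) works out to: P(data | r = 5) = (5/8)(3/7) = 15/56; P(data | r = 6) = (6/8)(2/7) = 3/14; P(data | r = 7) = (7/8)(1/7) = 1/8.
Weighting by the prior gives 4/11 · 15/56 = 15/154, 4/11 · 3/14 = 6/77, 3/11 · 1/8 = 3/88; these sum to 129/616.
So P(r = 7 | data) = (3/88) / (129/616) = 7/43.

0.1628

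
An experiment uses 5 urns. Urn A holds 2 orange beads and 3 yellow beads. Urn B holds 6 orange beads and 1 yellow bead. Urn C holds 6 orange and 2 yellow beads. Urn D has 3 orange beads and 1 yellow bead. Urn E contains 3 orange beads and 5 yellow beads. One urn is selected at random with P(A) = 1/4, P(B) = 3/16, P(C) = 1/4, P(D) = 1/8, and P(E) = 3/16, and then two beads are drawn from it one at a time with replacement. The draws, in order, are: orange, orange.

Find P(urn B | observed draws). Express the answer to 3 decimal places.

0.332

Compute the likelihood of the observed sequence for each case: P(data | urn A) = (2/5)(2/5) = 0.16; P(data | urn B) = (6/7)(6/7) = 0.73469; P(data | urn C) = (6/8)(6/8) = 0.5625; P(data | urn D) = (3/4)(3/4) = 0.5625; P(data | urn E) = (3/8)(3/8) = 0.14062.
Multiplying each by its prior: 1/4 · 0.16 = 0.04, 3/16 · 0.73469 = 0.13776, 1/4 · 0.5625 = 0.14062, 1/8 · 0.5625 = 0.070312, 3/16 · 0.14062 = 0.026367; with total 0.41506.
By Bayes' rule, P(urn B | data) = (0.13776) / (0.41506) = 0.33189.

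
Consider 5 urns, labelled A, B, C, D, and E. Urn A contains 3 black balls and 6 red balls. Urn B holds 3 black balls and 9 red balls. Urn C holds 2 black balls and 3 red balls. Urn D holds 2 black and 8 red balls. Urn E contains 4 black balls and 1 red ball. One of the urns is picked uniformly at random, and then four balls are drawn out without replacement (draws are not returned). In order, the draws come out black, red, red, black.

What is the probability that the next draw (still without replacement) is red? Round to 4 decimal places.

Compute the likelihood of the observed sequence for each case: P(data | urn A) = (3/9)(6/8)(5/7)(2/6) = 0.059524; P(data | urn B) = (3/12)(9/11)(8/10)(2/9) = 0.036364; P(data | urn C) = (2/5)(3/4)(2/3)(1/2) = 0.1; P(data | urn D) = (2/10)(8/9)(7/8)(1/7) = 0.022222; P(data | urn E) = (4/5)(1/4)(0/3) = 0.
The prior-weighted likelihoods are 1/5 · 0.059524 = 0.011905, 1/5 · 0.036364 = 0.0072727, 1/5 · 0.1 = 0.02, 1/5 · 0.022222 = 0.0044444, 1/5 · 0 = 0; summing to 0.043622.
The posterior is then P(urn A | data) = 0.27291, P(urn B | data) = 0.16672, P(urn C | data) = 0.45848, P(urn D | data) = 0.10189, P(urn E | data) = 0.
So P(red next | data) = Σ P(red next | H) P(H | data) = (4/5)(0.27291) + (7/8)(0.16672) + (1)(0.45848) + (1)(0.10189) = 0.92458.

0.9246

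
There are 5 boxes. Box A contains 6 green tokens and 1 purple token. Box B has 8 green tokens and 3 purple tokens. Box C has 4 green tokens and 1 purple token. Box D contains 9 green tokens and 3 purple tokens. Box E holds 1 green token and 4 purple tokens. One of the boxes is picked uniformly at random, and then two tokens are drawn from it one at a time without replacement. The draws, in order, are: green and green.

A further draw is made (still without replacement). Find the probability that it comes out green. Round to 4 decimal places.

Compute the likelihood of the observed sequence for each case: P(data | box A) = (6/7)(5/6) = 0.71429; P(data | box B) = (8/11)(7/10) = 0.50909; P(data | box C) = (4/5)(3/4) = 0.6; P(data | box D) = (9/12)(8/11) = 0.54545; P(data | box E) = (1/5)(0/4) = 0.
Weighting by the prior gives 1/5 · 0.71429 = 0.14286, 1/5 · 0.50909 = 0.10182, 1/5 · 0.6 = 0.12, 1/5 · 0.54545 = 0.10909, 1/5 · 0 = 0; these sum to 0.47377.
Normalising, the posterior is P(box A | data) = 0.30154, P(box B | data) = 0.21491, P(box C | data) = 0.25329, P(box D | data) = 0.23026, P(box E | data) = 0.
So P(green next | data) = Σ P(green next | H) P(H | data) = (4/5)(0.30154) + (2/3)(0.21491) + (2/3)(0.25329) + (7/10)(0.23026) = 0.71455.

0.7145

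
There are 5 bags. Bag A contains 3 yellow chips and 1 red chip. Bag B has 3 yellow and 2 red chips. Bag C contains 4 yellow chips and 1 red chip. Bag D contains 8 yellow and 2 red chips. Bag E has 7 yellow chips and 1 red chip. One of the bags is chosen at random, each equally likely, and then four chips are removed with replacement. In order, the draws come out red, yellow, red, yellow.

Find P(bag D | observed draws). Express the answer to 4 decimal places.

0.1642

Compute the likelihood of the observed sequence for each case: P(data | bag A) = (1/4)(3/4)(1/4)(3/4) = 0.035156; P(data | bag B) = (2/5)(3/5)(2/5)(3/5) = 0.0576; P(data | bag C) = (1/5)(4/5)(1/5)(4/5) = 0.0256; P(data | bag D) = (2/10)(8/10)(2/10)(8/10) = 0.0256; P(data | bag E) = (1/8)(7/8)(1/8)(7/8) = 0.011963.
Multiplying each by its prior: 1/5 · 0.035156 = 0.0070313, 1/5 · 0.0576 = 0.01152, 1/5 · 0.0256 = 0.00512, 1/5 · 0.0256 = 0.00512, 1/5 · 0.011963 = 0.0023926; with total 0.031184.
So P(bag D | data) = (0.00512) / (0.031184) = 0.16419.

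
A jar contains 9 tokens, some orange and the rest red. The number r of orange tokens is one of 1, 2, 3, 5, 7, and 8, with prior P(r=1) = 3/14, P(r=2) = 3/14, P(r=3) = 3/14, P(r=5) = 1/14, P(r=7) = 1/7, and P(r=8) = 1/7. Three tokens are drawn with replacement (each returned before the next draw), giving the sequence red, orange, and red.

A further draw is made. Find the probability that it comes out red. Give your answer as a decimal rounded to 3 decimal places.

The likelihood of the observed sequence under each hypothesis: P(data | r = 1) = (8/9)(1/9)(8/9) = 0.087791; P(data | r = 2) = (7/9)(2/9)(7/9) = 0.13443; P(data | r = 3) = (6/9)(3/9)(6/9) = 0.14815; P(data | r = 5) = (4/9)(5/9)(4/9) = 0.10974; P(data | r = 7) = (2/9)(7/9)(2/9) = 0.038409; P(data | r = 8) = (1/9)(8/9)(1/9) = 0.010974.
Weighting by the prior gives 3/14 · 0.087791 = 0.018812, 3/14 · 0.13443 = 0.028807, 3/14 · 0.14815 = 0.031746, 1/14 · 0.10974 = 0.0078385, 1/7 · 0.038409 = 0.005487, 1/7 · 0.010974 = 0.0015677; with total 0.094258.
Dividing through by the total gives posterior P(r = 1 | data) = 0.19958, P(r = 2 | data) = 0.30561, P(r = 3 | data) = 0.3368, P(r = 5 | data) = 0.08316, P(r = 7 | data) = 0.058212, P(r = 8 | data) = 0.016632.
Averaging over the posterior, P(red next | data) = (8/9)(0.19958) + (7/9)(0.30561) + (2/3)(0.3368) + (4/9)(0.08316) + (2/9)(0.058212) + (1/9)(0.016632) = 0.69138.

0.691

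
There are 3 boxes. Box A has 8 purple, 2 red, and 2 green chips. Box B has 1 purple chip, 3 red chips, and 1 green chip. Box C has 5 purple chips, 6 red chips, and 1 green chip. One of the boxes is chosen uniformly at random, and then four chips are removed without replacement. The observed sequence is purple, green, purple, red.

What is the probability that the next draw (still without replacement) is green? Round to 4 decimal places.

0.0814

Compute the likelihood of the observed sequence for each case: P(data | box A) = (8/12)(2/11)(7/10)(2/9) = 0.018855; P(data | box B) = (1/5)(1/4)(0/3) = 0; P(data | box C) = (5/12)(1/11)(4/10)(6/9) = 0.010101.
Weighting by the prior gives 1/3 · 0.018855 = 0.0062851, 1/3 · 0 = 0, 1/3 · 0.010101 = 0.003367; with total 0.0096521.
Dividing through by the total gives posterior P(box A | data) = 0.65116, P(box B | data) = 0, P(box C | data) = 0.34884.
The predictive probability is P(green next | data) = (1/8)(0.65116) + (0)(0.34884) = 0.081395.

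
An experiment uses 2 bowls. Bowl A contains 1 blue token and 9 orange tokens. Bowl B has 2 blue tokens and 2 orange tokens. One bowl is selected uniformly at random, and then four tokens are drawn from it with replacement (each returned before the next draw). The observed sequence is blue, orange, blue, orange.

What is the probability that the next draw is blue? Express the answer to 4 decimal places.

0.4541

The likelihood of the observed sequence under each hypothesis: P(data | bowl A) = (1/10)(9/10)(1/10)(9/10) = 0.0081; P(data | bowl B) = (2/4)(2/4)(2/4)(2/4) = 0.0625.
Weighting by the prior gives 1/2 · 0.0081 = 0.00405, 1/2 · 0.0625 = 0.03125; with total 0.0353.
Normalising, the posterior is P(bowl A | data) = 0.11473, P(bowl B | data) = 0.88527.
So P(blue next | data) = Σ P(blue next | H) P(H | data) = (1/10)(0.11473) + (1/2)(0.88527) = 0.45411.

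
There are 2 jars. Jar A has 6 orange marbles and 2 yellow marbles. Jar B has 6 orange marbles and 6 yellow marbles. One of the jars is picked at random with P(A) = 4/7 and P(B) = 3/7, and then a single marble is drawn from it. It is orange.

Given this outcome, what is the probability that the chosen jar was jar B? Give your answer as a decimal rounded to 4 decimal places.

0.3333

Compute the likelihood of this draw for each case: P(data | jar A) = (6/8) = 3/4; P(data | jar B) = (6/12) = 1/2.
Multiplying each by its prior: 4/7 · 3/4 = 3/7, 3/7 · 1/2 = 3/14; these sum to 9/14.
By Bayes' rule, P(jar B | data) = (3/14) / (9/14) = 1/3.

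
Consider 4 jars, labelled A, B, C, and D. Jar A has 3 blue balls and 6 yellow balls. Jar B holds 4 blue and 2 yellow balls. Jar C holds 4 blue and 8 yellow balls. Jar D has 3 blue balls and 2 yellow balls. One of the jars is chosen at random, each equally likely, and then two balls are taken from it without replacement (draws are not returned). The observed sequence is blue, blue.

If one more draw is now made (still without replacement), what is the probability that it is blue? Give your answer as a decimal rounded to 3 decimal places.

For each hypothesis, P(data | H) works out to: P(data | jar A) = (3/9)(2/8) = 0.083333; P(data | jar B) = (4/6)(3/5) = 0.4; P(data | jar C) = (4/12)(3/11) = 0.090909; P(data | jar D) = (3/5)(2/4) = 0.3.
Weighting by the prior gives 1/4 · 0.083333 = 0.020833, 1/4 · 0.4 = 0.1, 1/4 · 0.090909 = 0.022727, 1/4 · 0.3 = 0.075; summing to 0.21856.
The posterior is then P(jar A | data) = 0.095321, P(jar B | data) = 0.45754, P(jar C | data) = 0.10399, P(jar D | data) = 0.34315.
Averaging over the posterior, P(blue next | data) = (1/7)(0.095321) + (1/2)(0.45754) + (1/5)(0.10399) + (1/3)(0.34315) = 0.37757.

0.378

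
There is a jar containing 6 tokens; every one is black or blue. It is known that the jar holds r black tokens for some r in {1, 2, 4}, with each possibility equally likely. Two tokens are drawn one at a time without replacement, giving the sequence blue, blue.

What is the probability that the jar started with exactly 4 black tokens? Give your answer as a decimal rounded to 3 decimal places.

The likelihood of the observed sequence under each hypothesis: P(data | r = 1) = (5/6)(4/5) = 2/3; P(data | r = 2) = (4/6)(3/5) = 2/5; P(data | r = 4) = (2/6)(1/5) = 1/15.
The prior-weighted likelihoods are 1/3 · 2/3 = 2/9, 1/3 · 2/5 = 2/15, 1/3 · 1/15 = 1/45; these sum to 17/45.
Therefore the posterior P(r = 4 | data) = (1/45) / (17/45) = 1/17.

0.059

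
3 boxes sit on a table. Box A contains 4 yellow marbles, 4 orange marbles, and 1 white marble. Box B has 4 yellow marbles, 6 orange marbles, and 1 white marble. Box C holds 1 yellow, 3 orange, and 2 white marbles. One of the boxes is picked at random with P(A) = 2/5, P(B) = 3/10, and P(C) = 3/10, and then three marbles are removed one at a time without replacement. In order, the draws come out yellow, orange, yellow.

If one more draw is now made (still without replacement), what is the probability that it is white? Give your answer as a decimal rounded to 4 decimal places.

0.1515

For each hypothesis, P(data | H) works out to: P(data | box A) = (4/9)(4/8)(3/7) = 0.095238; P(data | box B) = (4/11)(6/10)(3/9) = 0.072727; P(data | box C) = (1/6)(3/5)(0/4) = 0.
Weighting by the prior gives 2/5 · 0.095238 = 0.038095, 3/10 · 0.072727 = 0.021818, 3/10 · 0 = 0; summing to 0.059913.
The posterior is then P(box A | data) = 0.63584, P(box B | data) = 0.36416, P(box C | data) = 0.
The predictive probability is P(white next | data) = (1/6)(0.63584) + (1/8)(0.36416) = 0.15149.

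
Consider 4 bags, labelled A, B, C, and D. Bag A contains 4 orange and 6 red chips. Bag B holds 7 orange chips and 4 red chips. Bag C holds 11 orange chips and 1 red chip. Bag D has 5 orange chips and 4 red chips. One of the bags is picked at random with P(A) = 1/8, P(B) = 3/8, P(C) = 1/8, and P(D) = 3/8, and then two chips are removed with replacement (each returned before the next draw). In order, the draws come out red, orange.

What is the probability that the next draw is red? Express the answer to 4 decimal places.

Compute the likelihood of the observed sequence for each case: P(data | bag A) = (6/10)(4/10) = 0.24; P(data | bag B) = (4/11)(7/11) = 0.2314; P(data | bag C) = (1/12)(11/12) = 0.076389; P(data | bag D) = (4/9)(5/9) = 0.24691.
The prior-weighted likelihoods are 1/8 · 0.24 = 0.03, 3/8 · 0.2314 = 0.086777, 1/8 · 0.076389 = 0.0095486, 3/8 · 0.24691 = 0.092593; with total 0.21892.
Normalising, the posterior is P(bag A | data) = 0.13704, P(bag B | data) = 0.39639, P(bag C | data) = 0.043617, P(bag D | data) = 0.42296.
The predictive probability is P(red next | data) = (3/5)(0.13704) + (4/11)(0.39639) + (1/12)(0.043617) + (4/9)(0.42296) = 0.41798.

0.4180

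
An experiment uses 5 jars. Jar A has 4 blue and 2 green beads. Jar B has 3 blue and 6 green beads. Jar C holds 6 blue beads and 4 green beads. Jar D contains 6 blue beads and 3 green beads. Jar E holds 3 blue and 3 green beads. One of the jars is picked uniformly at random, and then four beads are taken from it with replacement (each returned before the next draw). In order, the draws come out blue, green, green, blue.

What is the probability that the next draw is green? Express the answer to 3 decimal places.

Under each hypothesis, the probability of the observed sequence is: P(data | jar A) = (4/6)(2/6)(2/6)(4/6) = 0.049383; P(data | jar B) = (3/9)(6/9)(6/9)(3/9) = 0.049383; P(data | jar C) = (6/10)(4/10)(4/10)(6/10) = 0.0576; P(data | jar D) = (6/9)(3/9)(3/9)(6/9) = 0.049383; P(data | jar E) = (3/6)(3/6)(3/6)(3/6) = 0.0625.
Weighting by the prior gives 1/5 · 0.049383 = 0.0098765, 1/5 · 0.049383 = 0.0098765, 1/5 · 0.0576 = 0.01152, 1/5 · 0.049383 = 0.0098765, 1/5 · 0.0625 = 0.0125; these sum to 0.05365.
Dividing through by the total gives posterior P(jar A | data) = 0.18409, P(jar B | data) = 0.18409, P(jar C | data) = 0.21473, P(jar D | data) = 0.18409, P(jar E | data) = 0.23299.
Averaging over the posterior, P(green next | data) = (1/3)(0.18409) + (2/3)(0.18409) + (2/5)(0.21473) + (1/3)(0.18409) + (1/2)(0.23299) = 0.44785.

0.448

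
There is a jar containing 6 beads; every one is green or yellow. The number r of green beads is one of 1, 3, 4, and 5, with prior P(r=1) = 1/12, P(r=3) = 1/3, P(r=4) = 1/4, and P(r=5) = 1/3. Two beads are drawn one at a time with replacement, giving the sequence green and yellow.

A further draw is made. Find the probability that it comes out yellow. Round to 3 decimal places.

Under each hypothesis, the probability of the observed sequence is: P(data | r = 1) = (1/6)(5/6) = 5/36; P(data | r = 3) = (3/6)(3/6) = 1/4; P(data | r = 4) = (4/6)(2/6) = 2/9; P(data | r = 5) = (5/6)(1/6) = 5/36.
Weighting by the prior gives 1/12 · 5/36 = 5/432, 1/3 · 1/4 = 1/12, 1/4 · 2/9 = 1/18, 1/3 · 5/36 = 5/108; with total 85/432.
Dividing through by the total gives posterior P(r = 1 | data) = 1/17, P(r = 3 | data) = 36/85, P(r = 4 | data) = 24/85, P(r = 5 | data) = 4/17.
So P(yellow next | data) = Σ P(yellow next | H) P(H | data) = (5/6)(1/17) + (1/2)(36/85) + (1/3)(24/85) + (1/6)(4/17) = 67/170.

0.394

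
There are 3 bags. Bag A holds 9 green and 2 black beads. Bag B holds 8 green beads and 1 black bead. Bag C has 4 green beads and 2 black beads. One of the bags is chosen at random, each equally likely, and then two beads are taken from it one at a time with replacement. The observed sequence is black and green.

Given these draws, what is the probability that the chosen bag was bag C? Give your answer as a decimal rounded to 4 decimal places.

For each hypothesis, P(data | H) works out to: P(data | bag A) = (2/11)(9/11) = 0.14876; P(data | bag B) = (1/9)(8/9) = 0.098765; P(data | bag C) = (2/6)(4/6) = 0.22222.
Multiplying each by its prior: 1/3 · 0.14876 = 0.049587, 1/3 · 0.098765 = 0.032922, 1/3 · 0.22222 = 0.074074; with total 0.15658.
So P(bag C | data) = (0.074074) / (0.15658) = 0.47307.

0.4731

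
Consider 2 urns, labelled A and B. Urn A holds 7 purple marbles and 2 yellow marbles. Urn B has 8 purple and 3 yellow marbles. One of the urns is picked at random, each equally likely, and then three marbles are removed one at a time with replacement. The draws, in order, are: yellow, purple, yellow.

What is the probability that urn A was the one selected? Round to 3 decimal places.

0.415

Compute the likelihood of the observed sequence for each case: P(data | urn A) = (2/9)(7/9)(2/9) = 0.038409; P(data | urn B) = (3/11)(8/11)(3/11) = 0.054095.
Multiplying each by its prior: 1/2 · 0.038409 = 0.019204, 1/2 · 0.054095 = 0.027047; with total 0.046252.
Therefore the posterior P(urn A | data) = (0.019204) / (0.046252) = 0.41521.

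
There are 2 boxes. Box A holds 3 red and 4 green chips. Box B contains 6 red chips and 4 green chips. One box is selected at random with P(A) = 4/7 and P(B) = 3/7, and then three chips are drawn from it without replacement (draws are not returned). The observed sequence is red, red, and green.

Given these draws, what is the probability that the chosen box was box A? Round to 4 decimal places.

0.4776

The likelihood of the observed sequence under each hypothesis: P(data | box A) = (3/7)(2/6)(4/5) = 4/35; P(data | box B) = (6/10)(5/9)(4/8) = 1/6.
The prior-weighted likelihoods are 4/7 · 4/35 = 16/245, 3/7 · 1/6 = 1/14; these sum to 67/490.
So P(box A | data) = (16/245) / (67/490) = 32/67.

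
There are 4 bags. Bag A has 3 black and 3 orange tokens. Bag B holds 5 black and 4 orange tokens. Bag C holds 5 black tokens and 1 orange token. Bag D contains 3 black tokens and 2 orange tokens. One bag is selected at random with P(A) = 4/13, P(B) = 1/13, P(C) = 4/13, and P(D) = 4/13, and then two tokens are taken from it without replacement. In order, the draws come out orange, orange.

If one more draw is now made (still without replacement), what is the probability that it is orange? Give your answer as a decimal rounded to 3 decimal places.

0.181

For each hypothesis, P(data | H) works out to: P(data | bag A) = (3/6)(2/5) = 1/5; P(data | bag B) = (4/9)(3/8) = 1/6; P(data | bag C) = (1/6)(0/5) = 0; P(data | bag D) = (2/5)(1/4) = 1/10.
Multiplying each by its prior: 4/13 · 1/5 = 4/65, 1/13 · 1/6 = 1/78, 4/13 · 0 = 0, 4/13 · 1/10 = 2/65; with total 41/390.
Normalising, the posterior is P(bag A | data) = 24/41, P(bag B | data) = 5/41, P(bag C | data) = 0, P(bag D | data) = 12/41.
So P(orange next | data) = Σ P(orange next | H) P(H | data) = (1/4)(24/41) + (2/7)(5/41) + (0)(12/41) = 52/287.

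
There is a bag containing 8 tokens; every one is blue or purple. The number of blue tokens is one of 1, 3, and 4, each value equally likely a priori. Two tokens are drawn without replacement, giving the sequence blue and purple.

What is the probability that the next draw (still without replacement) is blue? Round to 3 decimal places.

0.342

The likelihood of the observed sequence under each hypothesis: P(data | r = 1) = (1/8)(7/7) = 1/8; P(data | r = 3) = (3/8)(5/7) = 15/56; P(data | r = 4) = (4/8)(4/7) = 2/7.
Weighting by the prior gives 1/3 · 1/8 = 1/24, 1/3 · 15/56 = 5/56, 1/3 · 2/7 = 2/21; summing to 19/84.
Dividing through by the total gives posterior P(r = 1 | data) = 7/38, P(r = 3 | data) = 15/38, P(r = 4 | data) = 8/19.
Averaging over the posterior, P(blue next | data) = (0)(7/38) + (1/3)(15/38) + (1/2)(8/19) = 13/38.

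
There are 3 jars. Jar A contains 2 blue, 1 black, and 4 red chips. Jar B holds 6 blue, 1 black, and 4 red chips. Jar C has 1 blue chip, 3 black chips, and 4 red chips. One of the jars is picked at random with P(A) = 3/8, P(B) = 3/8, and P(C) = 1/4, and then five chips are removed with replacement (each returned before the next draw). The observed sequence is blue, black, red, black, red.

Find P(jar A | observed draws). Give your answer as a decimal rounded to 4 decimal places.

Compute the likelihood of the observed sequence for each case: P(data | jar A) = (2/7)(1/7)(4/7)(1/7)(4/7) = 0.001904; P(data | jar B) = (6/11)(1/11)(4/11)(1/11)(4/11) = 0.00059608; P(data | jar C) = (1/8)(3/8)(4/8)(3/8)(4/8) = 0.0043945.
Weighting by the prior gives 3/8 · 0.001904 = 0.00071399, 3/8 · 0.00059608 = 0.00022353, 1/4 · 0.0043945 = 0.0010986; these sum to 0.0020362.
By Bayes' rule, P(jar A | data) = (0.00071399) / (0.0020362) = 0.35066.

0.3507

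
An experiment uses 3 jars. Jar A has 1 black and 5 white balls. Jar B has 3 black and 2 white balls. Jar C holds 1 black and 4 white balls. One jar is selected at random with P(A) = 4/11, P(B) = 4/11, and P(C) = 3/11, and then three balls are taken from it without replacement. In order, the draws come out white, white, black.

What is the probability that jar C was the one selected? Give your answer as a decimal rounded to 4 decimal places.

The likelihood of the observed sequence under each hypothesis: P(data | jar A) = (5/6)(4/5)(1/4) = 1/6; P(data | jar B) = (2/5)(1/4)(3/3) = 1/10; P(data | jar C) = (4/5)(3/4)(1/3) = 1/5.
Multiplying each by its prior: 4/11 · 1/6 = 2/33, 4/11 · 1/10 = 2/55, 3/11 · 1/5 = 3/55; summing to 5/33.
So P(jar C | data) = (3/55) / (5/33) = 9/25.

0.3600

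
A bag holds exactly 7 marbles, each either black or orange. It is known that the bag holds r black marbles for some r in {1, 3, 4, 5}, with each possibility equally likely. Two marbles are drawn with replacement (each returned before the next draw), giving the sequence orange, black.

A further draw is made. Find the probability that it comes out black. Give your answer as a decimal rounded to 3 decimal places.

0.500

The likelihood of the observed sequence under each hypothesis: P(data | r = 1) = (6/7)(1/7) = 6/49; P(data | r = 3) = (4/7)(3/7) = 12/49; P(data | r = 4) = (3/7)(4/7) = 12/49; P(data | r = 5) = (2/7)(5/7) = 10/49.
Weighting by the prior gives 1/4 · 6/49 = 3/98, 1/4 · 12/49 = 3/49, 1/4 · 12/49 = 3/49, 1/4 · 10/49 = 5/98; summing to 10/49.
Dividing through by the total gives posterior P(r = 1 | data) = 3/20, P(r = 3 | data) = 3/10, P(r = 4 | data) = 3/10, P(r = 5 | data) = 1/4.
Averaging over the posterior, P(black next | data) = (1/7)(3/20) + (3/7)(3/10) + (4/7)(3/10) + (5/7)(1/4) = 1/2.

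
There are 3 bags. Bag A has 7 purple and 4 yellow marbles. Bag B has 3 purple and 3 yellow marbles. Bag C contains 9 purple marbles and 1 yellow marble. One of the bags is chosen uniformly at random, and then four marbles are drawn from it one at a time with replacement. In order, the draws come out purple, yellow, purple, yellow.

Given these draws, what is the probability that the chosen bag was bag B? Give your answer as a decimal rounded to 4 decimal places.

For each hypothesis, P(data | H) works out to: P(data | bag A) = (7/11)(4/11)(7/11)(4/11) = 0.053548; P(data | bag B) = (3/6)(3/6)(3/6)(3/6) = 0.0625; P(data | bag C) = (9/10)(1/10)(9/10)(1/10) = 0.0081.
Multiplying each by its prior: 1/3 · 0.053548 = 0.017849, 1/3 · 0.0625 = 0.020833, 1/3 · 0.0081 = 0.0027; summing to 0.041383.
Therefore the posterior P(bag B | data) = (0.020833) / (0.041383) = 0.50343.

0.5034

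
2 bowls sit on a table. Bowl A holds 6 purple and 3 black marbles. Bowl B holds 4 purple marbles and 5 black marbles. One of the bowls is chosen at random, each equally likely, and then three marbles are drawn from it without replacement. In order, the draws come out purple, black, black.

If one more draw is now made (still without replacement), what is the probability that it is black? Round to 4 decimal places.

0.3966

For each hypothesis, P(data | H) works out to: P(data | bowl A) = (6/9)(3/8)(2/7) = 1/14; P(data | bowl B) = (4/9)(5/8)(4/7) = 10/63.
Multiplying each by its prior: 1/2 · 1/14 = 1/28, 1/2 · 10/63 = 5/63; summing to 29/252.
Normalising, the posterior is P(bowl A | data) = 9/29, P(bowl B | data) = 20/29.
The predictive probability is P(black next | data) = (1/6)(9/29) + (1/2)(20/29) = 23/58.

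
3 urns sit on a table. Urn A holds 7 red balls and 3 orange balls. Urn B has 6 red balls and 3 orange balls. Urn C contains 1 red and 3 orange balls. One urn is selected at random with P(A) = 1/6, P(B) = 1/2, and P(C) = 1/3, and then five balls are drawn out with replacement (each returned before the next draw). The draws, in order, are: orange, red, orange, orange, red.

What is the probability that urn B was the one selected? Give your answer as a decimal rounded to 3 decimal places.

0.428

For each hypothesis, P(data | H) works out to: P(data | urn A) = (3/10)(7/10)(3/10)(3/10)(7/10) = 0.01323; P(data | urn B) = (3/9)(6/9)(3/9)(3/9)(6/9) = 0.016461; P(data | urn C) = (3/4)(1/4)(3/4)(3/4)(1/4) = 0.026367.
Multiplying each by its prior: 1/6 · 0.01323 = 0.002205, 1/2 · 0.016461 = 0.0082305, 1/3 · 0.026367 = 0.0087891; with total 0.019225.
Hence P(urn B | data) = (0.0082305) / (0.019225) = 0.42812.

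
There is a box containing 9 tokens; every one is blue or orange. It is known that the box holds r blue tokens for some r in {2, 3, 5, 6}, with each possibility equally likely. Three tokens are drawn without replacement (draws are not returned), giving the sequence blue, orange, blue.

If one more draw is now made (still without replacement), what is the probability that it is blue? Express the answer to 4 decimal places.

Compute the likelihood of the observed sequence for each case: P(data | r = 2) = (2/9)(7/8)(1/7) = 1/36; P(data | r = 3) = (3/9)(6/8)(2/7) = 1/14; P(data | r = 5) = (5/9)(4/8)(4/7) = 10/63; P(data | r = 6) = (6/9)(3/8)(5/7) = 5/28.
Weighting by the prior gives 1/4 · 1/36 = 1/144, 1/4 · 1/14 = 1/56, 1/4 · 10/63 = 5/126, 1/4 · 5/28 = 5/112; these sum to 55/504.
Normalising, the posterior is P(r = 2 | data) = 7/110, P(r = 3 | data) = 9/55, P(r = 5 | data) = 4/11, P(r = 6 | data) = 9/22.
The predictive probability is P(blue next | data) = (0)(7/110) + (1/6)(9/55) + (1/2)(4/11) + (2/3)(9/22) = 53/110.

0.4818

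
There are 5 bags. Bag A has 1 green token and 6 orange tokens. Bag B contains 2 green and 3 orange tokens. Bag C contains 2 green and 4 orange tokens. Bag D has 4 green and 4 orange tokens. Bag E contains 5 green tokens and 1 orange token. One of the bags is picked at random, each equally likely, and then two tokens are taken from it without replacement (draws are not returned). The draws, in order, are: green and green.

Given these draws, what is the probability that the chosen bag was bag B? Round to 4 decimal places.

For each hypothesis, P(data | H) works out to: P(data | bag A) = (1/7)(0/6) = 0; P(data | bag B) = (2/5)(1/4) = 1/10; P(data | bag C) = (2/6)(1/5) = 1/15; P(data | bag D) = (4/8)(3/7) = 3/14; P(data | bag E) = (5/6)(4/5) = 2/3.
Multiplying each by its prior: 1/5 · 0 = 0, 1/5 · 1/10 = 1/50, 1/5 · 1/15 = 1/75, 1/5 · 3/14 = 3/70, 1/5 · 2/3 = 2/15; summing to 22/105.
So P(bag B | data) = (1/50) / (22/105) = 21/220.

0.0955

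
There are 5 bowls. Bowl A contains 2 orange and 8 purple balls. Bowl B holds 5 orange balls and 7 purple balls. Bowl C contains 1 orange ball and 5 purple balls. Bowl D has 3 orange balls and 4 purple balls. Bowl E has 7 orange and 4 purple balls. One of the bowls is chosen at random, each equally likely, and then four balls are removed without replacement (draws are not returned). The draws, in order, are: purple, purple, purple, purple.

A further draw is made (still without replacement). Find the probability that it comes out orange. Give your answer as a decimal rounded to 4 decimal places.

Under each hypothesis, the probability of the observed sequence is: P(data | bowl A) = (8/10)(7/9)(6/8)(5/7) = 0.33333; P(data | bowl B) = (7/12)(6/11)(5/10)(4/9) = 0.070707; P(data | bowl C) = (5/6)(4/5)(3/4)(2/3) = 0.33333; P(data | bowl D) = (4/7)(3/6)(2/5)(1/4) = 0.028571; P(data | bowl E) = (4/11)(3/10)(2/9)(1/8) = 0.0030303.
The prior-weighted likelihoods are 1/5 · 0.33333 = 0.066667, 1/5 · 0.070707 = 0.014141, 1/5 · 0.33333 = 0.066667, 1/5 · 0.028571 = 0.0057143, 1/5 · 0.0030303 = 0.00060606; summing to 0.1538.
Normalising, the posterior is P(bowl A | data) = 0.43348, P(bowl B | data) = 0.09195, P(bowl C | data) = 0.43348, P(bowl D | data) = 0.037155, P(bowl E | data) = 0.0039407.
So P(orange next | data) = Σ P(orange next | H) P(H | data) = (1/3)(0.43348) + (5/8)(0.09195) + (1/2)(0.43348) + (1)(0.037155) + (1)(0.0039407) = 0.4598.

0.4598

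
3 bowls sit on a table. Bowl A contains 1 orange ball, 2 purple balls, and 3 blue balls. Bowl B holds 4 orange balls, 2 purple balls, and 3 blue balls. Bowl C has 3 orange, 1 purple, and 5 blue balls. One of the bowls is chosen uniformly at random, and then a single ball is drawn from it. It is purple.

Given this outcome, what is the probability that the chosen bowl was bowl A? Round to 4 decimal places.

Under each hypothesis, the probability of this draw is: P(data | bowl A) = (2/6) = 1/3; P(data | bowl B) = (2/9) = 2/9; P(data | bowl C) = (1/9) = 1/9.
Multiplying each by its prior: 1/3 · 1/3 = 1/9, 1/3 · 2/9 = 2/27, 1/3 · 1/9 = 1/27; summing to 2/9.
By Bayes' rule, P(bowl A | data) = (1/9) / (2/9) = 1/2.

0.5000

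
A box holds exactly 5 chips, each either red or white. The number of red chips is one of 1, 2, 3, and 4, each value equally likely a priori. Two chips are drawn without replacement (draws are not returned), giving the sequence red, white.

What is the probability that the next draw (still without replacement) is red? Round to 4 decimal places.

0.5000

For each hypothesis, P(data | H) works out to: P(data | r = 1) = (1/5)(4/4) = 1/5; P(data | r = 2) = (2/5)(3/4) = 3/10; P(data | r = 3) = (3/5)(2/4) = 3/10; P(data | r = 4) = (4/5)(1/4) = 1/5.
The prior-weighted likelihoods are 1/4 · 1/5 = 1/20, 1/4 · 3/10 = 3/40, 1/4 · 3/10 = 3/40, 1/4 · 1/5 = 1/20; summing to 1/4.
The posterior is then P(r = 1 | data) = 1/5, P(r = 2 | data) = 3/10, P(r = 3 | data) = 3/10, P(r = 4 | data) = 1/5.
The predictive probability is P(red next | data) = (0)(1/5) + (1/3)(3/10) + (2/3)(3/10) + (1)(1/5) = 1/2.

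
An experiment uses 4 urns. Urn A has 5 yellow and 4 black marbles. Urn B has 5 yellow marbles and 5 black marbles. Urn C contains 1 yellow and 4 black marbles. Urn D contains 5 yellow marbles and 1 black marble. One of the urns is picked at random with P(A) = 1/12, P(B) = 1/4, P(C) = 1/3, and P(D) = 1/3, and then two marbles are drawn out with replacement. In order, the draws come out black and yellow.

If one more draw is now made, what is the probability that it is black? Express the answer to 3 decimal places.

0.497

For each hypothesis, P(data | H) works out to: P(data | urn A) = (4/9)(5/9) = 0.24691; P(data | urn B) = (5/10)(5/10) = 0.25; P(data | urn C) = (4/5)(1/5) = 0.16; P(data | urn D) = (1/6)(5/6) = 0.13889.
Multiplying each by its prior: 1/12 · 0.24691 = 0.020576, 1/4 · 0.25 = 0.0625, 1/3 · 0.16 = 0.053333, 1/3 · 0.13889 = 0.046296; summing to 0.18271.
Dividing through by the total gives posterior P(urn A | data) = 0.11262, P(urn B | data) = 0.34208, P(urn C | data) = 0.29191, P(urn D | data) = 0.25339.
Averaging over the posterior, P(black next | data) = (4/9)(0.11262) + (1/2)(0.34208) + (4/5)(0.29191) + (1/6)(0.25339) = 0.49685.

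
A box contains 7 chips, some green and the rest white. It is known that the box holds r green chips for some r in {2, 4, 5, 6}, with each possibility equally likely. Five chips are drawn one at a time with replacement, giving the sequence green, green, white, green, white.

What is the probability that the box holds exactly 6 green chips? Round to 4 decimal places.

For each hypothesis, P(data | H) works out to: P(data | r = 2) = (2/7)(2/7)(5/7)(2/7)(5/7) = 0.0119; P(data | r = 4) = (4/7)(4/7)(3/7)(4/7)(3/7) = 0.034271; P(data | r = 5) = (5/7)(5/7)(2/7)(5/7)(2/7) = 0.02975; P(data | r = 6) = (6/7)(6/7)(1/7)(6/7)(1/7) = 0.012852.
The prior-weighted likelihoods are 1/4 · 0.0119 = 0.002975, 1/4 · 0.034271 = 0.0085679, 1/4 · 0.02975 = 0.0074374, 1/4 · 0.012852 = 0.0032129; with total 0.022193.
Hence P(r = 6 | data) = (0.0032129) / (0.022193) = 0.14477.

0.1448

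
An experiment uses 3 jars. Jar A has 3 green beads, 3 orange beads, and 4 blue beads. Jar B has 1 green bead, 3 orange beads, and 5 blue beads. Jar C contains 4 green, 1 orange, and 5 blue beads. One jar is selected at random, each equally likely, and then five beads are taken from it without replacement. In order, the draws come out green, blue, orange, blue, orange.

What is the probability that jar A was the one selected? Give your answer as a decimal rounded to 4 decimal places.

Compute the likelihood of the observed sequence for each case: P(data | jar A) = (3/10)(4/9)(3/8)(3/7)(2/6) = 0.0071429; P(data | jar B) = (1/9)(5/8)(3/7)(4/6)(2/5) = 0.0079365; P(data | jar C) = (4/10)(5/9)(1/8)(4/7)(0/6) = 0.
The prior-weighted likelihoods are 1/3 · 0.0071429 = 0.002381, 1/3 · 0.0079365 = 0.0026455, 1/3 · 0 = 0; these sum to 0.0050265.
By Bayes' rule, P(jar A | data) = (0.002381) / (0.0050265) = 0.47368.

0.4737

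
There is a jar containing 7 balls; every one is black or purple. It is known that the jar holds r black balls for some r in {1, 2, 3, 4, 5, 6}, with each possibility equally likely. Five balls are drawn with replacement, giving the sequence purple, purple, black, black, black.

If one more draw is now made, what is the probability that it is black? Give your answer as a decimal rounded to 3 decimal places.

Compute the likelihood of the observed sequence for each case: P(data | r = 1) = (6/7)(6/7)(1/7)(1/7)(1/7) = 0.002142; P(data | r = 2) = (5/7)(5/7)(2/7)(2/7)(2/7) = 0.0119; P(data | r = 3) = (4/7)(4/7)(3/7)(3/7)(3/7) = 0.025704; P(data | r = 4) = (3/7)(3/7)(4/7)(4/7)(4/7) = 0.034271; P(data | r = 5) = (2/7)(2/7)(5/7)(5/7)(5/7) = 0.02975; P(data | r = 6) = (1/7)(1/7)(6/7)(6/7)(6/7) = 0.012852.
Multiplying each by its prior: 1/6 · 0.002142 = 0.00035699, 1/6 · 0.0119 = 0.0019833, 1/6 · 0.025704 = 0.0042839, 1/6 · 0.034271 = 0.0057119, 1/6 · 0.02975 = 0.0049583, 1/6 · 0.012852 = 0.002142; summing to 0.019436.
Dividing through by the total gives posterior P(r = 1 | data) = 0.018367, P(r = 2 | data) = 0.10204, P(r = 3 | data) = 0.22041, P(r = 4 | data) = 0.29388, P(r = 5 | data) = 0.2551, P(r = 6 | data) = 0.1102.
Averaging over the posterior, P(black next | data) = (1/7)(0.018367) + (2/7)(0.10204) + (3/7)(0.22041) + (4/7)(0.29388) + (5/7)(0.2551) + (6/7)(0.1102) = 0.57085.

0.571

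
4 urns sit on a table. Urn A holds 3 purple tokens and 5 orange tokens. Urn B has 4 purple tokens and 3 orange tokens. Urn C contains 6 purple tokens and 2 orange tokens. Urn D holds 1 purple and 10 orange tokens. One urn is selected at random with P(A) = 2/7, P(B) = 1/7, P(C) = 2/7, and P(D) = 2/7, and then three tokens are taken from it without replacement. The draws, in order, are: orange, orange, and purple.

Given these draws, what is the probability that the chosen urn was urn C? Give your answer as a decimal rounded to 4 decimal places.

For each hypothesis, P(data | H) works out to: P(data | urn A) = (5/8)(4/7)(3/6) = 0.17857; P(data | urn B) = (3/7)(2/6)(4/5) = 0.11429; P(data | urn C) = (2/8)(1/7)(6/6) = 0.035714; P(data | urn D) = (10/11)(9/10)(1/9) = 0.090909.
Weighting by the prior gives 2/7 · 0.17857 = 0.05102, 1/7 · 0.11429 = 0.016327, 2/7 · 0.035714 = 0.010204, 2/7 · 0.090909 = 0.025974; with total 0.10353.
Hence P(urn C | data) = (0.010204) / (0.10353) = 0.098566.

0.0986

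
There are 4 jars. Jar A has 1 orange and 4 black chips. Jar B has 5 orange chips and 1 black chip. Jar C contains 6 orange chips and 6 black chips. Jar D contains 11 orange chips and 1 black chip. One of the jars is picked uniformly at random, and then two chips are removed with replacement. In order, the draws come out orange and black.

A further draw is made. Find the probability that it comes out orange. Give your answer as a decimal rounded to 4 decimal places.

0.5482

Compute the likelihood of the observed sequence for each case: P(data | jar A) = (1/5)(4/5) = 0.16; P(data | jar B) = (5/6)(1/6) = 0.13889; P(data | jar C) = (6/12)(6/12) = 0.25; P(data | jar D) = (11/12)(1/12) = 0.076389.
The prior-weighted likelihoods are 1/4 · 0.16 = 0.04, 1/4 · 0.13889 = 0.034722, 1/4 · 0.25 = 0.0625, 1/4 · 0.076389 = 0.019097; summing to 0.15632.
The posterior is then P(jar A | data) = 0.25589, P(jar B | data) = 0.22212, P(jar C | data) = 0.39982, P(jar D | data) = 0.12217.
Averaging over the posterior, P(orange next | data) = (1/5)(0.25589) + (5/6)(0.22212) + (1/2)(0.39982) + (11/12)(0.12217) = 0.54818.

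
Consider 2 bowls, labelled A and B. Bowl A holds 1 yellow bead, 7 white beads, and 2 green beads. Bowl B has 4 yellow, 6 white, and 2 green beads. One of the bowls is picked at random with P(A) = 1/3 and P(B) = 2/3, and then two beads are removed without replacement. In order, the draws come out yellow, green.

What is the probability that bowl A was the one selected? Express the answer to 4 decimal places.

For each hypothesis, P(data | H) works out to: P(data | bowl A) = (1/10)(2/9) = 0.022222; P(data | bowl B) = (4/12)(2/11) = 0.060606.
Multiplying each by its prior: 1/3 · 0.022222 = 0.0074074, 2/3 · 0.060606 = 0.040404; summing to 0.047811.
By Bayes' rule, P(bowl A | data) = (0.0074074) / (0.047811) = 0.15493.

0.1549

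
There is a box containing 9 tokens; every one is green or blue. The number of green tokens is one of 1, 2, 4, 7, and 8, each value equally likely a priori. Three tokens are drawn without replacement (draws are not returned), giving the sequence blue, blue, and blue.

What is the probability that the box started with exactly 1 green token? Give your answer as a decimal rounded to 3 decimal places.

Under each hypothesis, the probability of the observed sequence is: P(data | r = 1) = (8/9)(7/8)(6/7) = 2/3; P(data | r = 2) = (7/9)(6/8)(5/7) = 5/12; P(data | r = 4) = (5/9)(4/8)(3/7) = 5/42; P(data | r = 7) = (2/9)(1/8)(0/7) = 0; P(data | r = 8) = (1/9)(0/8) = 0.
Weighting by the prior gives 1/5 · 2/3 = 2/15, 1/5 · 5/12 = 1/12, 1/5 · 5/42 = 1/42, 1/5 · 0 = 0, 1/5 · 0 = 0; these sum to 101/420.
So P(r = 1 | data) = (2/15) / (101/420) = 56/101.

0.554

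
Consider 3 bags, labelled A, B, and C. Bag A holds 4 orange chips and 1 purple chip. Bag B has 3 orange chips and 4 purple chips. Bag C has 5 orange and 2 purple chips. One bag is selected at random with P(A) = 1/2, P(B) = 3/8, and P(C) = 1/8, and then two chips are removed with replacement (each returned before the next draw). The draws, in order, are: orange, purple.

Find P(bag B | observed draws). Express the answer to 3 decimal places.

Under each hypothesis, the probability of the observed sequence is: P(data | bag A) = (4/5)(1/5) = 0.16; P(data | bag B) = (3/7)(4/7) = 0.2449; P(data | bag C) = (5/7)(2/7) = 0.20408.
The prior-weighted likelihoods are 1/2 · 0.16 = 0.08, 3/8 · 0.2449 = 0.091837, 1/8 · 0.20408 = 0.02551; with total 0.19735.
So P(bag B | data) = (0.091837) / (0.19735) = 0.46536.

0.465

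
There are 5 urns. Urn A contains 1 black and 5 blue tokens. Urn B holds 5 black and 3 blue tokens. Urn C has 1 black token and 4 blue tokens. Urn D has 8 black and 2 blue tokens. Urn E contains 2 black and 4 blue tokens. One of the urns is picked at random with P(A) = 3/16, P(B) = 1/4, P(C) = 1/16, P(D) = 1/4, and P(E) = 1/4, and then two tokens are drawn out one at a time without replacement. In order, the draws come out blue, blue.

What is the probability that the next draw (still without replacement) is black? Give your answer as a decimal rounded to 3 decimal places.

Compute the likelihood of the observed sequence for each case: P(data | urn A) = (5/6)(4/5) = 0.66667; P(data | urn B) = (3/8)(2/7) = 0.10714; P(data | urn C) = (4/5)(3/4) = 0.6; P(data | urn D) = (2/10)(1/9) = 0.022222; P(data | urn E) = (4/6)(3/5) = 0.4.
The prior-weighted likelihoods are 3/16 · 0.66667 = 0.125, 1/4 · 0.10714 = 0.026786, 1/16 · 0.6 = 0.0375, 1/4 · 0.022222 = 0.0055556, 1/4 · 0.4 = 0.1; with total 0.29484.
Dividing through by the total gives posterior P(urn A | data) = 0.42396, P(urn B | data) = 0.090848, P(urn C | data) = 0.12719, P(urn D | data) = 0.018843, P(urn E | data) = 0.33917.
The predictive probability is P(black next | data) = (1/4)(0.42396) + (5/6)(0.090848) + (1/3)(0.12719) + (1)(0.018843) + (1/2)(0.33917) = 0.41252.

0.413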